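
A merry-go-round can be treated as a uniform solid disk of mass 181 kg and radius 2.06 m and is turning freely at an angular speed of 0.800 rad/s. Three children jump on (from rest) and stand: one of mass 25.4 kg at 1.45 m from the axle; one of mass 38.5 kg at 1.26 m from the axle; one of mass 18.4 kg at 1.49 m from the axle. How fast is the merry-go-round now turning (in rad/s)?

ω_f ≈ 0.570 rad/s

The added mass arrives with no angular momentum about the axle, and any external torque about the axle is negligible, so the system's angular momentum is conserved.
I_p = ½(181)(2.06)² = 384.0 kg·m².
Added inertia Σmr² = (25.4)(1.45)² + (38.5)(1.26)² + (18.4)(1.49)² = 155.4 kg·m²; I_f = 384.0 + 155.4 = 539.4 kg·m².
ω_f = I_p ω_i / I_f = (384.0)(0.800) / 539.4 = 0.5696 rad/s.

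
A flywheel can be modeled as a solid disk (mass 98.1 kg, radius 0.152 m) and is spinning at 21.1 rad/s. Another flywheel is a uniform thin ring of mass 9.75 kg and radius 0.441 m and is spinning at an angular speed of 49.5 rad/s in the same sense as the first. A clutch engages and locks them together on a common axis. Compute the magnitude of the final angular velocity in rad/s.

|ω_f| ≈ 38.9 rad/s

The coupling torques are internal; angular momentum about the shared axis is conserved.
Moments of inertia: I_A = ½(98.1)(0.152)² = 1.133 kg·m²; I_B = (9.75)(0.441)² = 1.896 kg·m².
Taking A's sense as positive: L = (1.133)(21.1) + (1.896)(49.5) = 117.8 kg·m²·rad/s.
Combined I = 1.133 + 1.896 = 3.029 kg·m².
ω_f = L / I = 117.8 / 3.029 = 38.88 rad/s.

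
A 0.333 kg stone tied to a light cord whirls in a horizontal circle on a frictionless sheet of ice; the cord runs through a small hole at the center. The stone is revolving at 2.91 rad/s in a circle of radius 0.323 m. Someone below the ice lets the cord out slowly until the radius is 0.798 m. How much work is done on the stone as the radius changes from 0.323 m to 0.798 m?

The constraining force is radial, so m r² ω about the center is conserved.
ω₂ = ω₁ (r₁/r₂)² = (2.91)(0.323/0.798)² = 0.4768 rad/s.
W = ΔKE = ½m(v₂² − v₁²) = -0.1230 J.

W ≈ -0.123 J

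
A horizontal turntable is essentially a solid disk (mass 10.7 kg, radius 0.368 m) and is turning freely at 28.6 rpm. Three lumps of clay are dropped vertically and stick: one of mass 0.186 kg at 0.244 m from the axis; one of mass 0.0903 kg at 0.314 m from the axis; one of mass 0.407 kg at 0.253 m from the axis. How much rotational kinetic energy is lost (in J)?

The added mass arrives with no angular momentum about the axis, and any external torque about the axis is negligible, so the system's angular momentum is conserved.
I_p = ½(10.7)(0.368)² = 0.7245 kg·m².
Added inertia Σmr² = (0.186)(0.244)² + (0.0903)(0.314)² + (0.407)(0.253)² = 0.04603 kg·m²; I_f = 0.7245 + 0.04603 = 0.7705 kg·m².
ω_f = I_p ω_i / I_f = (0.7245)(28.6) / 0.7705 = 26.89 rpm.
KE_i = ½(0.7245)(2.995 rad/s)² = 3.249 J; KE_f = ½(0.7705)(2.816)² = 3.055 J.

energy lost ≈ 0.194 J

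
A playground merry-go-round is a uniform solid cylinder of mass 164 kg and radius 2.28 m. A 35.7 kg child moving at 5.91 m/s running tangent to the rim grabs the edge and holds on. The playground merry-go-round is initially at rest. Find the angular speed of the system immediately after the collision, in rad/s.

The axle reaction passes through the axle and exerts no torque about it; angular momentum about the axle is conserved through the impact.
I_p = ½(164)(2.28)² = 426.3 kg·m². Taking the sense of the child's angular momentum as positive, L_{child} = m v R = (35.7)(5.91)(2.28) = 481.1 kg·m²/s.
L_i = 0 + 481.1 = 481.1 kg·m²/s.
After sticking, I_f = I_p + m R² = 426.3 + (35.7)(2.28)² = 611.9 kg·m².
ω_f = L_i / I_f = 481.1 / 611.9 = 0.7862 rad/s.

|ω_f| ≈ 0.786 rad/s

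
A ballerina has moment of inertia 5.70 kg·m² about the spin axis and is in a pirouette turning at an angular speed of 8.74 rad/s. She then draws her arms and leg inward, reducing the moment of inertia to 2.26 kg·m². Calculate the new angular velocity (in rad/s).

ω₂ ≈ 22.0 rad/s

With no external torque about the axis, L is conserved: I₁ω₁ = I₂ω₂.
ω₂ = I₁ω₁ / I₂ = (5.700)(8.74 rad/s) / (2.260) = 22.04 rad/s.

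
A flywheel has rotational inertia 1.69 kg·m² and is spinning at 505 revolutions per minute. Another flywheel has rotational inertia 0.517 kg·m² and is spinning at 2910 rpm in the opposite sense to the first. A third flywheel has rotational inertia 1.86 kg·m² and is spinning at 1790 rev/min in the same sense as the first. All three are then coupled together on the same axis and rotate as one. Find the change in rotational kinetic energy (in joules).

ΔKE ≈ -49400 J

The coupling torques are internal; angular momentum about the shared axis is conserved.
Taking A's sense as positive: L = (1.690)(505) − (0.5170)(2910) + (1.860)(1790) = 2678 kg·m²·rpm.
Combined I = 1.690 + 0.5170 + 1.860 = 4.067 kg·m².
ω_f = L / I = 2678 / 4.067 = 658.6 rpm.
KE_i = ½ΣIω² = 59050 J; KE_f = ½(4.067)(68.96)² = 9672 J.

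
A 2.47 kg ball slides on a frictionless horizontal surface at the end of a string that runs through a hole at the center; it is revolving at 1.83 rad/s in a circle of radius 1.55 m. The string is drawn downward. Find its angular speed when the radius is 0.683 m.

No torque about the axis ⇒ m r₁² ω₁ = m r₂² ω₂.
ω₂ = ω₁ (r₁/r₂)² = (1.83)(1.55/0.683)² = 9.425 rad/s.

ω₂ ≈ 9.42 rad/s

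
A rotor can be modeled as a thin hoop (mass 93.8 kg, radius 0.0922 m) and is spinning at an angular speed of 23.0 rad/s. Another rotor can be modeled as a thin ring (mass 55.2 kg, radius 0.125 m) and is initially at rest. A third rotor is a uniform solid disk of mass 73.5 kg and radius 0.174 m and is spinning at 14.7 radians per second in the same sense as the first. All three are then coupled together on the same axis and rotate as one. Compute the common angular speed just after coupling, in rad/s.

|ω_f| ≈ 12.5 rad/s

The coupling torques are internal; angular momentum about the shared axis is conserved.
Moments of inertia: I_A = (93.8)(0.0922)² = 0.7974 kg·m²; I_B = (55.2)(0.125)² = 0.8625 kg·m²; I_C = ½(73.5)(0.174)² = 1.113 kg·m².
Taking A's sense as positive: L = (0.7974)(23.0) + (1.113)(14.7) = 34.70 kg·m²·rad/s.
Combined I = 0.7974 + 0.8625 + 1.113 = 2.773 kg·m².
ω_f = L / I = 34.70 / 2.773 = 12.51 rad/s.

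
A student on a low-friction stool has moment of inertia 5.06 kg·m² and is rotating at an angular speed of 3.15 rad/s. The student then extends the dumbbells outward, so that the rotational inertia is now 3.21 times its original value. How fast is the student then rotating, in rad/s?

With no external torque about the axis, L is conserved: I₁ω₁ = I₂ω₂.
I₂ = 3.21 × 5.06 = 16.24 kg·m².
ω₂ = I₁ω₁ / I₂ = (5.060)(3.15 rad/s) / (16.24) = 0.9813 rad/s.

ω₂ ≈ 0.981 rad/s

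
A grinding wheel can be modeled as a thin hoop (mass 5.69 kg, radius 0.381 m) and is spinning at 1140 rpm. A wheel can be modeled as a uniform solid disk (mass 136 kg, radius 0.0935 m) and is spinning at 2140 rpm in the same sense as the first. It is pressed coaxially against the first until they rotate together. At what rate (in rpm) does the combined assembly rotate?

No external torque acts about the common axis, so total angular momentum is conserved.
Moments of inertia: I_A = (5.69)(0.381)² = 0.8260 kg·m²; I_B = ½(136)(0.0935)² = 0.5945 kg·m².
Taking A's sense as positive: L = (0.8260)(1140) + (0.5945)(2140) = 2214 kg·m²·rpm.
Combined I = 0.8260 + 0.5945 = 1.420 kg·m².
ω_f = L / I = 2214 / 1.420 = 1559 rpm.

|ω_f| ≈ 1560 rpm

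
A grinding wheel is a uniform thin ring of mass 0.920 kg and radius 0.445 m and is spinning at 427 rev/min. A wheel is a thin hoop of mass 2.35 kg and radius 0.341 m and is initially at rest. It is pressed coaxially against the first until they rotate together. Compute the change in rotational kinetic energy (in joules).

No external torque acts about the common axis, so total angular momentum is conserved.
Moments of inertia: I_A = (0.920)(0.445)² = 0.1822 kg·m²; I_B = (2.35)(0.341)² = 0.2733 kg·m².
Taking A's sense as positive: L = (0.1822)(427) = 77.79 kg·m²·rpm.
Combined I = 0.1822 + 0.2733 = 0.4554 kg·m².
ω_f = L / I = 77.79 / 0.4554 = 170.8 rpm.
KE_i = ½ΣIω² = 182.1 J; KE_f = ½(0.4554)(17.89)² = 72.86 J.

ΔKE ≈ -109 J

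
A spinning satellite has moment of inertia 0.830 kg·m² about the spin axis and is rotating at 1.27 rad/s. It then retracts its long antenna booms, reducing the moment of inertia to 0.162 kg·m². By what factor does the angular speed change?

ω₂/ω₁ ≈ 5.12

Angular momentum about the spin axis is conserved since the torque about it is zero.
ω₂/ω₁ = I₁/I₂ = 0.8300 / 0.1620 = 5.123.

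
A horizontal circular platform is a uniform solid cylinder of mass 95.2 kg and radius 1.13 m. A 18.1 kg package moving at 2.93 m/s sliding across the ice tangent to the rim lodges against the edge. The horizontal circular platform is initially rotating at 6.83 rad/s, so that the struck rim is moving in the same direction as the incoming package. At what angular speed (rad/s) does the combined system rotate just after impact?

|ω_f| ≈ 5.66 rad/s

About the central axle the impulsive forces during the collision are internal, so angular momentum about that axis is conserved.
I_p = ½(95.2)(1.13)² = 60.78 kg·m². Taking the sense of the package's angular momentum as positive, L_{package} = m v R = (18.1)(2.93)(1.13) = 59.93 kg·m²/s.
L_i = +I_p ω_p + m v R = +(60.78)(6.83) + 59.93 = 475.1 kg·m²/s.
After sticking, I_f = I_p + m R² = 60.78 + (18.1)(1.13)² = 83.89 kg·m².
ω_f = L_i / I_f = 475.1 / 83.89 = 5.663 rad/s.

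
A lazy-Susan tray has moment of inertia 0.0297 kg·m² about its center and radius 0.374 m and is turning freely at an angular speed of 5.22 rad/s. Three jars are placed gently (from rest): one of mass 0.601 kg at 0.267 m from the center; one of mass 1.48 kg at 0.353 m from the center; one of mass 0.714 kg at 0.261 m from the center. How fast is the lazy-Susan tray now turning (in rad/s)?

ω_f ≈ 0.507 rad/s

The added mass arrives with no angular momentum about the center, and any external torque about the center is negligible, so the system's angular momentum is conserved.
Added inertia Σmr² = (0.601)(0.267)² + (1.48)(0.353)² + (0.714)(0.261)² = 0.2759 kg·m²; I_f = 0.02970 + 0.2759 = 0.3056 kg·m².
ω_f = I_p ω_i / I_f = (0.02970)(5.22) / 0.3056 = 0.5073 rad/s.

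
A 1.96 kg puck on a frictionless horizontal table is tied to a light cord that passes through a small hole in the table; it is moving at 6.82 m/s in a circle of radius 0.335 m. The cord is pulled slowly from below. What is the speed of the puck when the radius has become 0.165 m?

The only horizontal force on the mass is along the cord (radial), so it exerts no torque about the hole and angular momentum m v r is conserved.
v₂ = v₁ r₁ / r₂ = (6.82)(0.335) / (0.165) = 13.85 m/s.

v₂ ≈ 13.8 m/s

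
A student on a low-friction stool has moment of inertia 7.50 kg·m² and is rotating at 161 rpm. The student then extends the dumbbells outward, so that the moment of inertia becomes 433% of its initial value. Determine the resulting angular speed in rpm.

No external torque acts about the spin axis, so angular momentum is conserved.
I₂ = 4.33 × 7.50 = 32.48 kg·m².
ω₂ = I₁ω₁ / I₂ = (7.500)(161 rpm) / (32.48) = 37.18 rpm.

ω₂ ≈ 37.2 rpm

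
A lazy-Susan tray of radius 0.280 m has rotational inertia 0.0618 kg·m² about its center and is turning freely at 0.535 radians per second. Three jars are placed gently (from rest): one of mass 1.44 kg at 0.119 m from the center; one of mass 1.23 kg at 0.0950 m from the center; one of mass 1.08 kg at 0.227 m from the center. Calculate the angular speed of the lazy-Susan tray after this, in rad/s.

ω_f ≈ 0.222 rad/s

The added mass arrives with no angular momentum about the center, and any external torque about the center is negligible, so the system's angular momentum is conserved.
Added inertia Σmr² = (1.44)(0.119)² + (1.23)(0.0950)² + (1.08)(0.227)² = 0.08714 kg·m²; I_f = 0.06180 + 0.08714 = 0.1489 kg·m².
ω_f = I_p ω_i / I_f = (0.06180)(0.535) / 0.1489 = 0.2220 rad/s.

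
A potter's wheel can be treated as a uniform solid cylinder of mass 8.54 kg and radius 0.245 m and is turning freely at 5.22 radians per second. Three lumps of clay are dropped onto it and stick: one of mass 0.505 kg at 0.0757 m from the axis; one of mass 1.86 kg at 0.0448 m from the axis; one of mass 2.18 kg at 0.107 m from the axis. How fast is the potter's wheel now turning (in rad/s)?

The added mass arrives with no angular momentum about the axis, and any external torque about the axis is negligible, so the system's angular momentum is conserved.
I_p = ½(8.54)(0.245)² = 0.2563 kg·m².
Added inertia Σmr² = (0.505)(0.0757)² + (1.86)(0.0448)² + (2.18)(0.107)² = 0.03159 kg·m²; I_f = 0.2563 + 0.03159 = 0.2879 kg·m².
ω_f = I_p ω_i / I_f = (0.2563)(5.22) / 0.2879 = 4.647 rad/s.

ω_f ≈ 4.65 rad/s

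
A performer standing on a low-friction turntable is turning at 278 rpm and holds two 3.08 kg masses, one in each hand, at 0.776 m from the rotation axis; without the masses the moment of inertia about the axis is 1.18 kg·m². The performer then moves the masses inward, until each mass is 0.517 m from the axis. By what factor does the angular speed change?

No external torque acts about the spin axis, so angular momentum is conserved.
I₁ = 1.18 + 2(3.08)(0.776)² = 4.889 kg·m²; I₂ = 1.18 + 2(3.08)(0.517)² = 2.827 kg·m².
ω₂/ω₁ = I₁/I₂ = 4.889 / 2.827 = 1.730.

ω₂/ω₁ ≈ 1.73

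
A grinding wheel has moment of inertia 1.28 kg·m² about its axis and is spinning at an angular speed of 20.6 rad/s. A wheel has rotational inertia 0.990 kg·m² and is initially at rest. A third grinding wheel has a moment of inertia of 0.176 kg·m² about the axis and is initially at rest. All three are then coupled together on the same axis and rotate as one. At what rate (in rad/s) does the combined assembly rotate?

No external torque acts about the common axis, so total angular momentum is conserved.
Taking A's sense as positive: L = (1.280)(20.6) = 26.37 kg·m²·rad/s.
Combined I = 1.280 + 0.9900 + 0.1760 = 2.446 kg·m².
ω_f = L / I = 26.37 / 2.446 = 10.78 rad/s.

|ω_f| ≈ 10.8 rad/s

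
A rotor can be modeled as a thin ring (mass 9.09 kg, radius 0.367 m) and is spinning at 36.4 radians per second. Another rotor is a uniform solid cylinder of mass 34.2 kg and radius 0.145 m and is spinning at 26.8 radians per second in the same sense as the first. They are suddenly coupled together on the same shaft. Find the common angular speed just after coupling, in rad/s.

The coupling torques are internal; angular momentum about the shared axis is conserved.
Moments of inertia: I_A = (9.09)(0.367)² = 1.224 kg·m²; I_B = ½(34.2)(0.145)² = 0.3595 kg·m².
Taking A's sense as positive: L = (1.224)(36.4) + (0.3595)(26.8) = 54.20 kg·m²·rad/s.
Combined I = 1.224 + 0.3595 = 1.584 kg·m².
ω_f = L / I = 54.20 / 1.584 = 34.22 rad/s.

|ω_f| ≈ 34.2 rad/s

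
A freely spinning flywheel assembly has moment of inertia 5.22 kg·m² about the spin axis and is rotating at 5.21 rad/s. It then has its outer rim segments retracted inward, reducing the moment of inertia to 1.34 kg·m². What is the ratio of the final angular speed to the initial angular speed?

ω₂/ω₁ ≈ 3.90

No external torque acts about the spin axis, so angular momentum is conserved.
ω₂/ω₁ = I₁/I₂ = 5.220 / 1.340 = 3.896.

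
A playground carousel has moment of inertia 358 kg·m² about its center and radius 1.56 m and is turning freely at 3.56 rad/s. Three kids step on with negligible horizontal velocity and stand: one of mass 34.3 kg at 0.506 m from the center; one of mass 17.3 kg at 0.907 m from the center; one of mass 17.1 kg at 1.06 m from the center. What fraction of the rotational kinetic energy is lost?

No external torque acts about the center; L_before = L_after.
Added inertia Σmr² = (34.3)(0.506)² + (17.3)(0.907)² + (17.1)(1.06)² = 42.23 kg·m²; I_f = 358.0 + 42.23 = 400.2 kg·m².
ω_f = I_p ω_i / I_f = (358.0)(3.56) / 400.2 = 3.184 rad/s.
KE_i = ½(358.0)(3.560 rad/s)² = 2269 J; KE_f = ½(400.2)(3.184)² = 2029 J.
Fraction lost = 0.1055.

fraction ≈ 0.106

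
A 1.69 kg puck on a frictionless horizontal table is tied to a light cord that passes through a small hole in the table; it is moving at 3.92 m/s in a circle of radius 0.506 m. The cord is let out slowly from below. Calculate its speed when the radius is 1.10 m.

v₂ ≈ 1.80 m/s

Central (radial) force ⇒ zero torque about the center ⇒ m v r is constant.
v₂ = v₁ r₁ / r₂ = (3.92)(0.506) / (1.10) = 1.803 m/s.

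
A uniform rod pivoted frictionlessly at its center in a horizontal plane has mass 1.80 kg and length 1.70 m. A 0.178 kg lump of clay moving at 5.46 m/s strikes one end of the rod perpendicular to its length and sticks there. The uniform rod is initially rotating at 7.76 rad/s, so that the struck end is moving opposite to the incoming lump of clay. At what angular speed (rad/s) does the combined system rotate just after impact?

About the pivot the impulsive forces during the collision are internal, so angular momentum about that axis is conserved.
I_p = (1/12)(1.80)(1.70)² = 0.4335 kg·m². Taking the sense of the lump of clay's angular momentum as positive, L_{lump} = m v R = (0.178)(5.46)(1.70/2) = 0.8261 kg·m²/s.
L_i = −I_p ω_p + m v R = −(0.4335)(7.76) + 0.8261 = -2.538 kg·m²/s.
After sticking, I_f = I_p + m R² = 0.4335 + (0.178)(1.70/2)² = 0.5621 kg·m².
ω_f = L_i / I_f = -2.538 / 0.5621 = -4.515 rad/s.

|ω_f| ≈ 4.51 rad/s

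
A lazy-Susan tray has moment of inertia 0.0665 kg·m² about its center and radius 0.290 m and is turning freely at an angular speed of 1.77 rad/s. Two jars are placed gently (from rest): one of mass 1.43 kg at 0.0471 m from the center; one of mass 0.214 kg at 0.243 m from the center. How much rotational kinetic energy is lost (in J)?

No external torque acts about the center; L_before = L_after.
Added inertia Σmr² = (1.43)(0.0471)² + (0.214)(0.243)² = 0.01581 kg·m²; I_f = 0.06650 + 0.01581 = 0.08231 kg·m².
ω_f = I_p ω_i / I_f = (0.06650)(1.77) / 0.08231 = 1.430 rad/s.
KE_i = ½(0.06650)(1.770 rad/s)² = 0.1042 J; KE_f = ½(0.08231)(1.430)² = 0.08416 J.

energy lost ≈ 0.0200 J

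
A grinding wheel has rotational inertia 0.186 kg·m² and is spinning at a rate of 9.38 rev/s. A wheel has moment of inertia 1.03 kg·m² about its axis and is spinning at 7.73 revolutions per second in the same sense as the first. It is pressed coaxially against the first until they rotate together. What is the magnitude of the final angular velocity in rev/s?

No external torque acts about the common axis, so total angular momentum is conserved.
Taking A's sense as positive: L = (0.1860)(9.38) + (1.030)(7.73) = 9.707 kg·m²·rev/s.
Combined I = 0.1860 + 1.030 = 1.216 kg·m².
ω_f = L / I = 9.707 / 1.216 = 7.982 rev/s.

|ω_f| ≈ 7.98 rev/s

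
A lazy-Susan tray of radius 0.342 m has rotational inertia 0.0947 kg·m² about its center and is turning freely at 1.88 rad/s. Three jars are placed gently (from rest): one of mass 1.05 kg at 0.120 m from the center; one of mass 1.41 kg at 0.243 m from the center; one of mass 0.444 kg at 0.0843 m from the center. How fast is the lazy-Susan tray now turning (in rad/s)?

ω_f ≈ 0.907 rad/s

The added mass arrives with no angular momentum about the center, and any external torque about the center is negligible, so the system's angular momentum is conserved.
Added inertia Σmr² = (1.05)(0.120)² + (1.41)(0.243)² + (0.444)(0.0843)² = 0.1015 kg·m²; I_f = 0.09470 + 0.1015 = 0.1962 kg·m².
ω_f = I_p ω_i / I_f = (0.09470)(1.88) / 0.1962 = 0.9073 rad/s.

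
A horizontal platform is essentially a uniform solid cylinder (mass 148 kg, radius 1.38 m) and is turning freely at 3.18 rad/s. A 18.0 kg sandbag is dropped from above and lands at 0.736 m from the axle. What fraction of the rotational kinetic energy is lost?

No external torque acts about the axle; L_before = L_after.
I_p = ½(148)(1.38)² = 140.9 kg·m².
Added inertia Σmr² = (18.0)(0.736)² = 9.751 kg·m²; I_f = 140.9 + 9.751 = 150.7 kg·m².
ω_f = I_p ω_i / I_f = (140.9)(3.18) / 150.7 = 2.974 rad/s.
KE_i = ½(140.9)(3.180 rad/s)² = 712.5 J; KE_f = ½(150.7)(2.974)² = 666.4 J.
Fraction lost = 0.06471.

fraction ≈ 0.0647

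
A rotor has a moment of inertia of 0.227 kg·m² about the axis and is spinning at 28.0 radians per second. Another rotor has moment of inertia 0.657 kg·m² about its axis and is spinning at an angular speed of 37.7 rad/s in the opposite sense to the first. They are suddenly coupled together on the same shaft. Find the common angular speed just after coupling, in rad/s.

|ω_f| ≈ 20.8 rad/s

The coupling torques are internal; angular momentum about the shared axis is conserved.
Taking A's sense as positive: L = (0.2270)(28.0) − (0.6570)(37.7) = -18.41 kg·m²·rad/s.
Combined I = 0.2270 + 0.6570 = 0.8840 kg·m².
ω_f = L / I = -18.41 / 0.8840 = -20.83 rad/s.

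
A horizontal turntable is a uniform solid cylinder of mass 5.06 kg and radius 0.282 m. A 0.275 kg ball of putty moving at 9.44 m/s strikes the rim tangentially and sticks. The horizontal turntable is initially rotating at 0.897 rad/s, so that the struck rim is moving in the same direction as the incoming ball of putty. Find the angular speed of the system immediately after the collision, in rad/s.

About the axle the impulsive forces during the collision are internal, so angular momentum about that axis is conserved.
I_p = ½(5.06)(0.282)² = 0.2012 kg·m². Taking the sense of the ball of putty's angular momentum as positive, L_{ball} = m v R = (0.275)(9.44)(0.282) = 0.7321 kg·m²/s.
L_i = +I_p ω_p + m v R = +(0.2012)(0.897) + 0.7321 = 0.9125 kg·m²/s.
After sticking, I_f = I_p + m R² = 0.2012 + (0.275)(0.282)² = 0.2231 kg·m².
ω_f = L_i / I_f = 0.9125 / 0.2231 = 4.091 rad/s.

|ω_f| ≈ 4.09 rad/s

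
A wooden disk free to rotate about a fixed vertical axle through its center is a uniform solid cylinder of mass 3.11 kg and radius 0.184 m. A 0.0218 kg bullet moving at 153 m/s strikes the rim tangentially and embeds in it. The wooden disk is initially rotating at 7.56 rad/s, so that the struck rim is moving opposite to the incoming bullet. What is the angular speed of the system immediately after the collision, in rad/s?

The axle reaction passes through the axle and exerts no torque about it; angular momentum about the axle is conserved through the impact.
I_p = ½(3.11)(0.184)² = 0.05265 kg·m². Taking the sense of the bullet's angular momentum as positive, L_{bullet} = m v R = (0.0218)(153)(0.184) = 0.6137 kg·m²/s.
L_i = −I_p ω_p + m v R = −(0.05265)(7.56) + 0.6137 = 0.2157 kg·m²/s.
After sticking, I_f = I_p + m R² = 0.05265 + (0.0218)(0.184)² = 0.05338 kg·m².
ω_f = L_i / I_f = 0.2157 / 0.05338 = 4.041 rad/s.

|ω_f| ≈ 4.04 rad/s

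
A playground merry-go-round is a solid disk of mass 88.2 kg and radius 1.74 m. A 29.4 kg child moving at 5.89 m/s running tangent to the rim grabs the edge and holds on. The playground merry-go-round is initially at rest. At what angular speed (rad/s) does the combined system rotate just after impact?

The axle reaction passes through the axle and exerts no torque about it; angular momentum about the axle is conserved through the impact.
I_p = ½(88.2)(1.74)² = 133.5 kg·m². Taking the sense of the child's angular momentum as positive, L_{child} = m v R = (29.4)(5.89)(1.74) = 301.3 kg·m²/s.
L_i = 0 + 301.3 = 301.3 kg·m²/s.
After sticking, I_f = I_p + m R² = 133.5 + (29.4)(1.74)² = 222.5 kg·m².
ω_f = L_i / I_f = 301.3 / 222.5 = 1.354 rad/s.

|ω_f| ≈ 1.35 rad/s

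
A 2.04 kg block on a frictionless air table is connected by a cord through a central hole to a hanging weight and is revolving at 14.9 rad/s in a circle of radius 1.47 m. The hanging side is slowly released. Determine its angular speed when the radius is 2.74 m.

ω₂ ≈ 4.29 rad/s

No torque about the axis ⇒ m r₁² ω₁ = m r₂² ω₂.
ω₂ = ω₁ (r₁/r₂)² = (14.9)(1.47/2.74)² = 4.289 rad/s.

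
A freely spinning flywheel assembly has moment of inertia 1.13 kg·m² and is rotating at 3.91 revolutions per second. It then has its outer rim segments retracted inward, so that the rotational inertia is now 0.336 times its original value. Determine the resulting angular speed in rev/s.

ω₂ ≈ 11.6 rev/s

No external torque acts about the spin axis, so angular momentum is conserved.
I₂ = 0.336 × 1.13 = 0.3797 kg·m².
ω₂ = I₁ω₁ / I₂ = (1.130)(3.91 rev/s) / (0.3797) = 11.64 rev/s.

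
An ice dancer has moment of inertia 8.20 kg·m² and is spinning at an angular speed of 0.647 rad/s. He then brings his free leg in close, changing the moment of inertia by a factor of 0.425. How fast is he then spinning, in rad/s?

ω₂ ≈ 1.52 rad/s

No external torque acts about the spin axis, so angular momentum is conserved.
I₂ = 0.425 × 8.20 = 3.485 kg·m².
ω₂ = I₁ω₁ / I₂ = (8.200)(0.647 rad/s) / (3.485) = 1.522 rad/s.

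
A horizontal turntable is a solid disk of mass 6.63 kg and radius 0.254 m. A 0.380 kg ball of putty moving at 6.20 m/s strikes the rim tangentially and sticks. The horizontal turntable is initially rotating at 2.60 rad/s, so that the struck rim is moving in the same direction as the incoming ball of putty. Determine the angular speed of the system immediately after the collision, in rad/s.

About the axle the impulsive forces during the collision are internal, so angular momentum about that axis is conserved.
I_p = ½(6.63)(0.254)² = 0.2139 kg·m². Taking the sense of the ball of putty's angular momentum as positive, L_{ball} = m v R = (0.380)(6.20)(0.254) = 0.5984 kg·m²/s.
L_i = +I_p ω_p + m v R = +(0.2139)(2.60) + 0.5984 = 1.154 kg·m²/s.
After sticking, I_f = I_p + m R² = 0.2139 + (0.380)(0.254)² = 0.2384 kg·m².
ω_f = L_i / I_f = 1.154 / 0.2384 = 4.843 rad/s.

|ω_f| ≈ 4.84 rad/s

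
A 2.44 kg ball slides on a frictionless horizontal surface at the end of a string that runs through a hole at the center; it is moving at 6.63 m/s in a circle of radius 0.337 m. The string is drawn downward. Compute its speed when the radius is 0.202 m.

The only horizontal force on the mass is along the cord (radial), so it exerts no torque about the hole and angular momentum m v r is conserved.
v₂ = v₁ r₁ / r₂ = (6.63)(0.337) / (0.202) = 11.06 m/s.

v₂ ≈ 11.1 m/s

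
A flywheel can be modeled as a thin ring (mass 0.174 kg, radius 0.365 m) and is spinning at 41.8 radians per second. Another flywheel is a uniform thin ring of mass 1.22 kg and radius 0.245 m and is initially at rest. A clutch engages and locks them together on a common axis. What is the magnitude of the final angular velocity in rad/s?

No external torque acts about the common axis, so total angular momentum is conserved.
Moments of inertia: I_A = (0.174)(0.365)² = 0.02318 kg·m²; I_B = (1.22)(0.245)² = 0.07323 kg·m².
Taking A's sense as positive: L = (0.02318)(41.8) = 0.9690 kg·m²·rad/s.
Combined I = 0.02318 + 0.07323 = 0.09641 kg·m².
ω_f = L / I = 0.9690 / 0.09641 = 10.05 rad/s.

|ω_f| ≈ 10.1 rad/s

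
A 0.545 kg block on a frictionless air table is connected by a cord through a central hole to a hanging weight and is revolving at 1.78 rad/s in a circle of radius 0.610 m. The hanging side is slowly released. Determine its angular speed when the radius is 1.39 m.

The constraining force is radial, so m r² ω about the center is conserved.
ω₂ = ω₁ (r₁/r₂)² = (1.78)(0.610/1.39)² = 0.3428 rad/s.

ω₂ ≈ 0.343 rad/s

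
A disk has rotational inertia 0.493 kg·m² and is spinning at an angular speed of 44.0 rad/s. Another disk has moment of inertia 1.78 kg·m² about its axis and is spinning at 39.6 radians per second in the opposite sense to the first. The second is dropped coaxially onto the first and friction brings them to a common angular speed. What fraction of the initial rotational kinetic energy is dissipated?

fraction ≈ 0.720

No external torque acts about the common axis, so total angular momentum is conserved.
Taking A's sense as positive: L = (0.4930)(44.0) − (1.780)(39.6) = -48.80 kg·m²·rad/s.
Combined I = 0.4930 + 1.780 = 2.273 kg·m².
ω_f = L / I = -48.80 / 2.273 = -21.47 rad/s.
KE_i = ½ΣIω² = 1873 J; KE_f = ½(2.273)(21.47)² = 523.8 J.
Fraction dissipated = (KE_i − KE_f)/KE_i = 0.7203.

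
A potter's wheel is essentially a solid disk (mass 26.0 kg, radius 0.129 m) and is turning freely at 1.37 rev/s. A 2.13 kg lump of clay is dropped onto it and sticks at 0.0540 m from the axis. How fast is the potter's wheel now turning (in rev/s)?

ω_f ≈ 1.33 rev/s

No external torque acts about the axis; L_before = L_after.
I_p = ½(26.0)(0.129)² = 0.2163 kg·m².
Added inertia Σmr² = (2.13)(0.0540)² = 0.006211 kg·m²; I_f = 0.2163 + 0.006211 = 0.2225 kg·m².
ω_f = I_p ω_i / I_f = (0.2163)(1.37) / 0.2225 = 1.332 rev/s.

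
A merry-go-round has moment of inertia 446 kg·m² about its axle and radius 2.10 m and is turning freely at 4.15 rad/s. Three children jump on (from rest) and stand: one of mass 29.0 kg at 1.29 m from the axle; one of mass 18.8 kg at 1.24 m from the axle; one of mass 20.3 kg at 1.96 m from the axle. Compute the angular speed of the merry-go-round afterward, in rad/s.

ω_f ≈ 3.08 rad/s

No external torque acts about the axle; L_before = L_after.
Added inertia Σmr² = (29.0)(1.29)² + (18.8)(1.24)² + (20.3)(1.96)² = 155.2 kg·m²; I_f = 446.0 + 155.2 = 601.2 kg·m².
ω_f = I_p ω_i / I_f = (446.0)(4.15) / 601.2 = 3.079 rad/s.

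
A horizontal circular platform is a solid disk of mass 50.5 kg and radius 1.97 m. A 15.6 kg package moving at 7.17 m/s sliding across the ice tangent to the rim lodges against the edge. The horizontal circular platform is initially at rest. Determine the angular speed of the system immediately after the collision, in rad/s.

|ω_f| ≈ 1.39 rad/s

About the central axle the impulsive forces during the collision are internal, so angular momentum about that axis is conserved.
I_p = ½(50.5)(1.97)² = 97.99 kg·m². Taking the sense of the package's angular momentum as positive, L_{package} = m v R = (15.6)(7.17)(1.97) = 220.3 kg·m²/s.
L_i = 0 + 220.3 = 220.3 kg·m²/s.
After sticking, I_f = I_p + m R² = 97.99 + (15.6)(1.97)² = 158.5 kg·m².
ω_f = L_i / I_f = 220.3 / 158.5 = 1.390 rad/s.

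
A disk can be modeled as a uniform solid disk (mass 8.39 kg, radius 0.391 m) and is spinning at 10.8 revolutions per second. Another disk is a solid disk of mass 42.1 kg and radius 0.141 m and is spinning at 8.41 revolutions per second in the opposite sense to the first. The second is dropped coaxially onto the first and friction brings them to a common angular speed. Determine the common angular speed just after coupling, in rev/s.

|ω_f| ≈ 3.21 rev/s

No external torque acts about the common axis, so total angular momentum is conserved.
Moments of inertia: I_A = ½(8.39)(0.391)² = 0.6413 kg·m²; I_B = ½(42.1)(0.141)² = 0.4185 kg·m².
Taking A's sense as positive: L = (0.6413)(10.8) − (0.4185)(8.41) = 3.407 kg·m²·rev/s.
Combined I = 0.6413 + 0.4185 = 1.060 kg·m².
ω_f = L / I = 3.407 / 1.060 = 3.215 rev/s.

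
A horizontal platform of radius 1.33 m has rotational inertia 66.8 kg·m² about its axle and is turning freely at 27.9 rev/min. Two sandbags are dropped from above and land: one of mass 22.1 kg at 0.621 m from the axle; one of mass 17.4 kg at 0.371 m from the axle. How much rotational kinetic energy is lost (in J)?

energy lost ≈ 40.1 J

No external torque acts about the axle; L_before = L_after.
Added inertia Σmr² = (22.1)(0.621)² + (17.4)(0.371)² = 10.92 kg·m²; I_f = 66.80 + 10.92 = 77.72 kg·m².
ω_f = I_p ω_i / I_f = (66.80)(27.9) / 77.72 = 23.98 rpm.
KE_i = ½(66.80)(2.922 rad/s)² = 285.1 J; KE_f = ½(77.72)(2.511)² = 245.1 J.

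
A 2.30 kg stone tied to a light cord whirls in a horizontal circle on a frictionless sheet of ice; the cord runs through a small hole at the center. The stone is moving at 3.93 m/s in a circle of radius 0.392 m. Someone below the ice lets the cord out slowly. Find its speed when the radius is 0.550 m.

v₂ ≈ 2.80 m/s

Central (radial) force ⇒ zero torque about the center ⇒ m v r is constant.
v₂ = v₁ r₁ / r₂ = (3.93)(0.392) / (0.550) = 2.801 m/s.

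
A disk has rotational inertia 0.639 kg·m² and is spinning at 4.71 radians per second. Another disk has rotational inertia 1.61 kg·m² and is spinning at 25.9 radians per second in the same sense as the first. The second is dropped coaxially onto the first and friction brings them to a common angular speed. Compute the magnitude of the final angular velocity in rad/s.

The coupling torques are internal; angular momentum about the shared axis is conserved.
Taking A's sense as positive: L = (0.6390)(4.71) + (1.610)(25.9) = 44.71 kg·m²·rad/s.
Combined I = 0.6390 + 1.610 = 2.249 kg·m².
ω_f = L / I = 44.71 / 2.249 = 19.88 rad/s.

|ω_f| ≈ 19.9 rad/s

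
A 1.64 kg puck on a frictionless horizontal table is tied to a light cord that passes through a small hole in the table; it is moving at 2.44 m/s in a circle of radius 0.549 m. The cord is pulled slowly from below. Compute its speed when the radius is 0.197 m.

v₂ ≈ 6.80 m/s

The only horizontal force on the mass is along the cord (radial), so it exerts no torque about the hole and angular momentum m v r is conserved.
v₂ = v₁ r₁ / r₂ = (2.44)(0.549) / (0.197) = 6.800 m/s.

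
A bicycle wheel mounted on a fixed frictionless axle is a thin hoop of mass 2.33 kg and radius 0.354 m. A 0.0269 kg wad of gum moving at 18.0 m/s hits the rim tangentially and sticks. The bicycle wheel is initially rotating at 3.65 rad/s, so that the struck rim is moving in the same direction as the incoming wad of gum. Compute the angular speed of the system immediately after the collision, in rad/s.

|ω_f| ≈ 4.19 rad/s

About the axle the impulsive forces during the collision are internal, so angular momentum about that axis is conserved.
I_p = (2.33)(0.354)² = 0.2920 kg·m². Taking the sense of the wad of gum's angular momentum as positive, L_{wad} = m v R = (0.0269)(18.0)(0.354) = 0.1714 kg·m²/s.
L_i = +I_p ω_p + m v R = +(0.2920)(3.65) + 0.1714 = 1.237 kg·m²/s.
After sticking, I_f = I_p + m R² = 0.2920 + (0.0269)(0.354)² = 0.2954 kg·m².
ω_f = L_i / I_f = 1.237 / 0.2954 = 4.189 rad/s.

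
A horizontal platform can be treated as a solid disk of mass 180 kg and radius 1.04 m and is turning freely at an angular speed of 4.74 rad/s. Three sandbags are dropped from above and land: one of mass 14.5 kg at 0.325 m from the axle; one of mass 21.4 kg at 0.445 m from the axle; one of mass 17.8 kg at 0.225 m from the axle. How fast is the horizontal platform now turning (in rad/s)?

The added mass arrives with no angular momentum about the axle, and any external torque about the axle is negligible, so the system's angular momentum is conserved.
I_p = ½(180)(1.04)² = 97.34 kg·m².
Added inertia Σmr² = (14.5)(0.325)² + (21.4)(0.445)² + (17.8)(0.225)² = 6.670 kg·m²; I_f = 97.34 + 6.670 = 104.0 kg·m².
ω_f = I_p ω_i / I_f = (97.34)(4.74) / 104.0 = 4.436 rad/s.

ω_f ≈ 4.44 rad/s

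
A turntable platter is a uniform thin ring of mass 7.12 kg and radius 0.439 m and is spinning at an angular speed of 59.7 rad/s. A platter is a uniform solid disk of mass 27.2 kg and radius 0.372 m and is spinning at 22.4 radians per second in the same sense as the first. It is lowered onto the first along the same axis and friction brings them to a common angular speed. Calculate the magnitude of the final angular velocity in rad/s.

The coupling torques are internal; angular momentum about the shared axis is conserved.
Moments of inertia: I_A = (7.12)(0.439)² = 1.372 kg·m²; I_B = ½(27.2)(0.372)² = 1.882 kg·m².
Taking A's sense as positive: L = (1.372)(59.7) + (1.882)(22.4) = 124.1 kg·m²·rad/s.
Combined I = 1.372 + 1.882 = 3.254 kg·m².
ω_f = L / I = 124.1 / 3.254 = 38.13 rad/s.

|ω_f| ≈ 38.1 rad/s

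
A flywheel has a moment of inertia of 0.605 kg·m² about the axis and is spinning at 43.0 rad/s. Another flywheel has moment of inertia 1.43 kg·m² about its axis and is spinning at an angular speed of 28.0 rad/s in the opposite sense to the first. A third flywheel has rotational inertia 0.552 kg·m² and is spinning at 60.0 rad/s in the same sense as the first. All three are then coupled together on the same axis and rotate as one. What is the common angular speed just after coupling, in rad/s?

|ω_f| ≈ 7.38 rad/s

No external torque acts about the common axis, so total angular momentum is conserved.
Taking A's sense as positive: L = (0.6050)(43.0) − (1.430)(28.0) + (0.5520)(60.0) = 19.10 kg·m²·rad/s.
Combined I = 0.6050 + 1.430 + 0.5520 = 2.587 kg·m².
ω_f = L / I = 19.10 / 2.587 = 7.381 rad/s.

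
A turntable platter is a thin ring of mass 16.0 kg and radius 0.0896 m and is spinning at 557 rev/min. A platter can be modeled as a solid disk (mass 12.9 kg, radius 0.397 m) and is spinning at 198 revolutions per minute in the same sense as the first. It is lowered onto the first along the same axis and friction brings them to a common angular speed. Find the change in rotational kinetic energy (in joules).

ΔKE ≈ -80.6 J

No external torque acts about the common axis, so total angular momentum is conserved.
Moments of inertia: I_A = (16.0)(0.0896)² = 0.1285 kg·m²; I_B = ½(12.9)(0.397)² = 1.017 kg·m².
Taking A's sense as positive: L = (0.1285)(557) + (1.017)(198) = 272.8 kg·m²·rpm.
Combined I = 0.1285 + 1.017 = 1.145 kg·m².
ω_f = L / I = 272.8 / 1.145 = 238.3 rpm.
KE_i = ½ΣIω² = 437.0 J; KE_f = ½(1.145)(24.95)² = 356.4 J.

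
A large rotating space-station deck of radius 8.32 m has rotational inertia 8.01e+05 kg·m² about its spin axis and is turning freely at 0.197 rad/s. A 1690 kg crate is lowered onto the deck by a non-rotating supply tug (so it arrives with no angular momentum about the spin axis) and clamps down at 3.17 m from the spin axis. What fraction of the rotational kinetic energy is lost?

fraction ≈ 0.0208

No external torque acts about the spin axis; L_before = L_after.
Added inertia Σmr² = (1690)(3.17)² = 16980 kg·m²; I_f = 8.010e+05 + 16980 = 8.180e+05 kg·m².
ω_f = I_p ω_i / I_f = (8.010e+05)(0.197) / 8.180e+05 = 0.1929 rad/s.
KE_i = ½(8.010e+05)(0.1970 rad/s)² = 15540 J; KE_f = ½(8.180e+05)(0.1929)² = 15220 J.
Fraction lost = 0.02076.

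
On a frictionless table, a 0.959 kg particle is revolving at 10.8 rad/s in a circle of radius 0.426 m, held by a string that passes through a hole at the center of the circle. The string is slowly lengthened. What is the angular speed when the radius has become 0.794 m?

ω₂ ≈ 3.11 rad/s

No torque about the axis ⇒ m r₁² ω₁ = m r₂² ω₂.
ω₂ = ω₁ (r₁/r₂)² = (10.8)(0.426/0.794)² = 3.109 rad/s.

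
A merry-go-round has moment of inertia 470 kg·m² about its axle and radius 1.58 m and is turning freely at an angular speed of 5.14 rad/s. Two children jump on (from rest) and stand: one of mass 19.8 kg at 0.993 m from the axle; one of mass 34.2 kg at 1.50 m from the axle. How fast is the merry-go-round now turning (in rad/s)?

ω_f ≈ 4.26 rad/s

No external torque acts about the axle; L_before = L_after.
Added inertia Σmr² = (19.8)(0.993)² + (34.2)(1.50)² = 96.47 kg·m²; I_f = 470.0 + 96.47 = 566.5 kg·m².
ω_f = I_p ω_i / I_f = (470.0)(5.14) / 566.5 = 4.265 rad/s.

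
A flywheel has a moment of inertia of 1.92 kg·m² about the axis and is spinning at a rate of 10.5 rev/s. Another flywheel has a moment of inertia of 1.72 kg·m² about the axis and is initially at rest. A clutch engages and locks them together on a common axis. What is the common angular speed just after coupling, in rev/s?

|ω_f| ≈ 5.54 rev/s

No external torque acts about the common axis, so total angular momentum is conserved.
Taking A's sense as positive: L = (1.920)(10.5) = 20.16 kg·m²·rev/s.
Combined I = 1.920 + 1.720 = 3.640 kg·m².
ω_f = L / I = 20.16 / 3.640 = 5.538 rev/s.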